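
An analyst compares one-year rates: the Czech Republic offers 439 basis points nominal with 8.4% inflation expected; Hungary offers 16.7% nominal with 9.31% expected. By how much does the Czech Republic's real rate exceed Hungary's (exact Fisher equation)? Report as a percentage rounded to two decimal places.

The Czech Republic: (1 + 0.0439)/(1 + 0.0840) − 1 = -3.6993%
Hungary: (1 + 0.1670)/(1 + 0.0931) − 1 = 6.7606%
Differential = -3.6993% − 6.7606% = -10.4599% → -10.46%.

-10.46%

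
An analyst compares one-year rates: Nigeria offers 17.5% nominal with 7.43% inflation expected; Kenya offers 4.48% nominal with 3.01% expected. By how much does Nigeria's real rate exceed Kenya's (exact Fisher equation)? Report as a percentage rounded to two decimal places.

7.95%

Nigeria: (1 + 0.1750)/(1 + 0.0743) − 1 = 9.3735%
Kenya: (1 + 0.0448)/(1 + 0.0301) − 1 = 1.4270%
Differential = 9.3735% − 1.4270% = 7.9465% → 7.95%.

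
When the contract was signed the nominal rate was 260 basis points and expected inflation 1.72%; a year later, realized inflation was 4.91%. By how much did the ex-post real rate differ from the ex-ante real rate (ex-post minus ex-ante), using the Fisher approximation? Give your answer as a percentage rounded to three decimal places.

-3.190%

Ex-ante: 2.6% − 1.72% = 0.880%
Ex-post: 2.6% − 4.91% = -2.310%
Difference (ex-post − ex-ante) = -3.1900% → -3.190%.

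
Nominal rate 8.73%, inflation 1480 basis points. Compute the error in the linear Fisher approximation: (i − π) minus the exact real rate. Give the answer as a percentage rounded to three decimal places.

-0.783%

Approximate: r ≈ 8.730% − 14.800% = -6.0700%
Exact: (1 + 0.0873)/(1 + 0.1480) − 1 = -5.28746%
Error = -6.0700% − (-5.28746%) = -0.78254% → -0.783%.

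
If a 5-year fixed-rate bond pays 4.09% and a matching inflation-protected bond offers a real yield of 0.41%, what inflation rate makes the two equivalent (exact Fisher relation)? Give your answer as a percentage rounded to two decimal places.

(1 + π) = (1 + i)/(1 + r) = 1.04090 / 1.00410 = 1.0366497
Break-even inflation = 1.0366497 − 1 → 3.66%.

3.66%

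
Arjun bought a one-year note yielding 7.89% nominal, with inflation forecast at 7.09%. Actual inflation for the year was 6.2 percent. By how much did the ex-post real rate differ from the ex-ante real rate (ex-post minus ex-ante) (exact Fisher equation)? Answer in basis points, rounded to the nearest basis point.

Ex-ante: (1 + 0.0789)/(1 + 0.0709) − 1 = 0.7470%
Ex-post: (1 + 0.0789)/(1 + 0.0620) − 1 = 1.5913%
Difference (ex-post − ex-ante) = 0.8443% → 84 basis points.

84 basis points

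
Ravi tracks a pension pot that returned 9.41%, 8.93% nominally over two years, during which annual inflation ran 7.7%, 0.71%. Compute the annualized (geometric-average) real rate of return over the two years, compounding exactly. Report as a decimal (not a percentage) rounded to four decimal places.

0.0482

Nominal growth factor = 1.0941 × 1.0893 = 1.19180313
Price-level growth factor = 1.0770 × 1.0071 = 1.08464670
Real growth factor = 1.19180313 / 1.08464670 = 1.09879386
Annualized real rate = 1.09879386^(1/2) − 1 = 4.8234% → 0.0482.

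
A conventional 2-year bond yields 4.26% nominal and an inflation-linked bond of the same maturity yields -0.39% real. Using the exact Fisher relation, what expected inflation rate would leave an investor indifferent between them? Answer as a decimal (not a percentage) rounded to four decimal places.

(1 + π) = (1 + i)/(1 + r) = 1.04260 / 0.99610 = 1.046682
Break-even inflation = 1.046682 − 1 → 0.0467.

0.0467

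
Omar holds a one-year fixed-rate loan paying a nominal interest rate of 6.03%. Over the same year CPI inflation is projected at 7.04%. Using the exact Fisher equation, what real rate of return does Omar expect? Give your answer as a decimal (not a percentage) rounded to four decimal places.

-0.0094

1 + r = 1.06030 / 1.07040 = 0.990564
r = 0.990564 − 1 = -0.9436%, i.e. -0.0094.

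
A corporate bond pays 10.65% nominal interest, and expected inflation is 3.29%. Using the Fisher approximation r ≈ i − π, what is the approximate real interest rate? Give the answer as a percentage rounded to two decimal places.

7.36%

r ≈ i − π = 10.65% − 3.29% = 7.36%.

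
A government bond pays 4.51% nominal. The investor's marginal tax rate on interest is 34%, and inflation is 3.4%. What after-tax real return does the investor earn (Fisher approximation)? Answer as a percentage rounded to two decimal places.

-0.42%

After-tax nominal return = 4.51% × (1 − 0.34) = 2.9766%.
r ≈ 2.9766% − 3.4% → -0.42%.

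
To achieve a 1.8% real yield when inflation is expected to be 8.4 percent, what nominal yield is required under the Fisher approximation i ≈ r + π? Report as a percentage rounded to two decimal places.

10.20%

i ≈ r + π = 1.8% + 8.4% = 10.20%.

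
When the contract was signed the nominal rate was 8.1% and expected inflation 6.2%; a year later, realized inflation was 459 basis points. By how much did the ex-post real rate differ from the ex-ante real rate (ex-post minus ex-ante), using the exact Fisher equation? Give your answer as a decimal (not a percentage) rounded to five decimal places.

Ex-ante: (1 + 0.0810)/(1 + 0.0620) − 1 = 1.7891%
Ex-post: (1 + 0.0810)/(1 + 0.0459) − 1 = 3.3560%
Difference (ex-post − ex-ante) = 1.5669% → 0.01567.

0.01567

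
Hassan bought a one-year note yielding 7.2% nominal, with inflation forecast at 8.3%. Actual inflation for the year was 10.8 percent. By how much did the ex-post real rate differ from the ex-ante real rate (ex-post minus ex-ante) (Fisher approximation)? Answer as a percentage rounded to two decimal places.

Ex-ante: 7.2% − 8.3% = -1.100%
Ex-post: 7.2% − 10.8% = -3.600%
Difference (ex-post − ex-ante) = -2.5000% → -2.50%.

-2.50%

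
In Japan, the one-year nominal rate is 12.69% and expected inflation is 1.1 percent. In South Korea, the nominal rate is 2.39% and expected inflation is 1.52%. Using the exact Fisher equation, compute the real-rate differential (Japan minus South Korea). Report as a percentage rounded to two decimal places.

10.61%

Japan: (1 + 0.1269)/(1 + 0.0110) − 1 = 11.4639%
South Korea: (1 + 0.0239)/(1 + 0.0152) − 1 = 0.8570%
Differential = 11.4639% − 0.8570% = 10.6069% → 10.61%.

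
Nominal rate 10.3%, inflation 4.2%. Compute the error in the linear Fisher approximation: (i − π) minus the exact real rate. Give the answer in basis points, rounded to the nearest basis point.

Approximate: r ≈ 10.300% − 4.200% = 6.1000%
Exact: (1 + 0.1030)/(1 + 0.0420) − 1 = 5.8541%
Error = 6.1000% − 5.8541% = 0.2459% → 25 basis points.

25 basis points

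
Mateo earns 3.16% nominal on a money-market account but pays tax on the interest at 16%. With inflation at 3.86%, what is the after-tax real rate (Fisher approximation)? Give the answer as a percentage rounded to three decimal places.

After-tax nominal return = 3.16% × (1 − 0.16) = 2.6544%.
r ≈ 2.6544% − 3.86% → -1.206%.

-1.206%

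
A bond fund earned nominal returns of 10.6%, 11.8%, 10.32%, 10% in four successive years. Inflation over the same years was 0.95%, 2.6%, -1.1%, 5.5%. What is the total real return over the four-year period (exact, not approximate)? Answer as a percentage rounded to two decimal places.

Nominal growth factor = 1.1060 × 1.1180 × 1.1032 × 1.1000 = 1.500527
Price-level growth factor = 1.0095 × 1.0260 × 0.9890 × 1.0550 = 1.080693
Real growth factor = 1.500527 / 1.080693 = 1.388486
Total real return = 1.388486 − 1 → 38.85%.

38.85%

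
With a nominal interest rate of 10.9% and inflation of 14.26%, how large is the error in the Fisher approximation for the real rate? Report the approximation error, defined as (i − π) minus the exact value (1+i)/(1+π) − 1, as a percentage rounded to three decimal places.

Approximate: r ≈ 10.900% − 14.260% = -3.3600%
Exact: (1 + 0.1090)/(1 + 0.1426) − 1 = -2.9407%
Error = -3.3600% − (-2.9407%) = -0.4193% → -0.419%.

-0.419%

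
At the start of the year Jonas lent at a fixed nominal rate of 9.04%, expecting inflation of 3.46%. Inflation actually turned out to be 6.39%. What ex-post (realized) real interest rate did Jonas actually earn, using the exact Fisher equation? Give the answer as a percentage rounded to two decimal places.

2.49%

Ex-post: (1 + 0.0904)/(1 + 0.0639) − 1 = 2.4908%
So the realized real rate is 2.49%.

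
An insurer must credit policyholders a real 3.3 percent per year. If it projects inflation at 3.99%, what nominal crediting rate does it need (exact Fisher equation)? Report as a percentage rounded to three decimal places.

(1 + i) = (1 + r)(1 + π) = 1.03300 × 1.03990 = 1.0742167
i = 1.0742167 − 1, so the required nominal rate is 7.422%.

7.422%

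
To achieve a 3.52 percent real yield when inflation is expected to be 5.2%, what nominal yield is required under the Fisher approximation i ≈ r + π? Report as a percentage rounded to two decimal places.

i ≈ r + π = 3.52% + 5.2% = 8.72%.

8.72%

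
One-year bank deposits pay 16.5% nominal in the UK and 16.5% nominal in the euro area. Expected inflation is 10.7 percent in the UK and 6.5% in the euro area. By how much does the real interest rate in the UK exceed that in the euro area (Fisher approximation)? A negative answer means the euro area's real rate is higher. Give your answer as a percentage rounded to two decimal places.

The UK: 16.5% − 10.7% = 5.800%
The euro area: 16.5% − 6.5% = 10.000%
Differential = -4.200% → -4.20%.

-4.20%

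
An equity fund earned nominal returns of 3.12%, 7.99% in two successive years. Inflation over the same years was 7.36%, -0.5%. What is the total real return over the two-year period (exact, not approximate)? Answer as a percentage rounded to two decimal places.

4.25%

Compound the nominal returns: 1.0312 × 1.0799 = 1.113593.
Compound inflation: 1.0736 × 0.9950 = 1.068232.
Deflate: 1.113593 / 1.068232 = 1.042464.
Total real return = 1.042464 − 1 → 4.25%.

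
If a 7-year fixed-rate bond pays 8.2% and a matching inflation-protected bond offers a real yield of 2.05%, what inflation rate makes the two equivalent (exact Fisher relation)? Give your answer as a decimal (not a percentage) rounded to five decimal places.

(1 + π) = (1 + i)/(1 + r) = 1.08200 / 1.02050 = 1.0602646
Break-even inflation = 1.0602646 − 1 → 0.06026.

0.06026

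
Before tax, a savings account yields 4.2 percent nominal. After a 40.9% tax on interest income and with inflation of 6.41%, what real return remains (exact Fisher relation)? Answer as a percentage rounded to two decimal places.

-3.69%

After-tax nominal return = 4.2% × (1 − 0.409) = 2.4822%.
1 + r = 1.024822 / 1.06410 = 0.963088
After-tax real rate = 0.963088 − 1 → -3.69%.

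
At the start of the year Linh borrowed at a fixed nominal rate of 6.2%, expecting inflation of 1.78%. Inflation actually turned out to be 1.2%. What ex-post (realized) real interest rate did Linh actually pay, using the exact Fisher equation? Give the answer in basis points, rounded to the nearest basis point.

Ex-post: (1 + 0.0620)/(1 + 0.0120) − 1 = 4.9407%
So the realized real rate is 494 basis points.

494 basis points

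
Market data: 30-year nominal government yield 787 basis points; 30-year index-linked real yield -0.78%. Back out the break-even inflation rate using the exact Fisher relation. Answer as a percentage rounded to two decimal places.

(1 + π) = (1 + i)/(1 + r) = 1.07870 / 0.99220 = 1.087180
Break-even inflation = 1.087180 − 1 → 8.72%.

8.72%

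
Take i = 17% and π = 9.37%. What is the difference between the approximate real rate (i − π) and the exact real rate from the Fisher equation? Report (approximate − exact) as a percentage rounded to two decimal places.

0.65%

Approximate: r ≈ 17.000% − 9.370% = 7.6300%
Exact: (1 + 0.1700)/(1 + 0.0937) − 1 = 6.9763%
Error = 7.6300% − 6.9763% = 0.6537% → 0.65%.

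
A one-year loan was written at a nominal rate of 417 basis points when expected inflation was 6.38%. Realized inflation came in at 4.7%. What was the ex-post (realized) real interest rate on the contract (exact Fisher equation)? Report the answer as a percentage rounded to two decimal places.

Ex-post: (1 + 0.0417)/(1 + 0.0470) − 1 = -0.5062%
So the realized real rate is -0.51%.

-0.51%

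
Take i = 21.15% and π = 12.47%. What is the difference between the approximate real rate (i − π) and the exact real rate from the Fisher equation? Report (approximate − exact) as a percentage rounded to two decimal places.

Approximate: r ≈ 21.150% − 12.470% = 8.6800%
Exact: (1 + 0.2115)/(1 + 0.1247) − 1 = 7.7176%
Error = 8.6800% − 7.7176% = 0.9624% → 0.96%.

0.96%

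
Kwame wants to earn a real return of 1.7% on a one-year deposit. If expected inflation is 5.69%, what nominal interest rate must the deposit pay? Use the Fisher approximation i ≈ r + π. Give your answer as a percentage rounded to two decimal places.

7.39%

i ≈ r + π = 1.7% + 5.69% = 7.39%.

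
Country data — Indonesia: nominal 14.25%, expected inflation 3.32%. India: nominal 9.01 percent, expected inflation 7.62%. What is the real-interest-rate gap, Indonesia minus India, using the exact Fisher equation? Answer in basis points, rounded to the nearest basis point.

929 basis points

Indonesia: (1 + 0.1425)/(1 + 0.0332) − 1 = 10.5788%
India: (1 + 0.0901)/(1 + 0.0762) − 1 = 1.2916%
Differential = 10.5788% − 1.2916% = 9.2872% → 929 basis points.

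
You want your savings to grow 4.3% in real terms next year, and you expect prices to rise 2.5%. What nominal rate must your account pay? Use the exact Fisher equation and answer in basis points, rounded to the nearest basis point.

691 basis points

(1 + i) = (1 + r)(1 + π) = 1.04300 × 1.02500 = 1.069075
i = 1.069075 − 1, so the required nominal rate is 691 basis points.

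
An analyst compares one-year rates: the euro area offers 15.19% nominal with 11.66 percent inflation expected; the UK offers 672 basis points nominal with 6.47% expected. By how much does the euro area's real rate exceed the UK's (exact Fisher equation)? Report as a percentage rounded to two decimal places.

2.93%

The euro area: (1 + 0.1519)/(1 + 0.1166) − 1 = 3.1614%
The UK: (1 + 0.0672)/(1 + 0.0647) − 1 = 0.2348%
Differential = 3.1614% − 0.2348% = 2.9266% → 2.93%.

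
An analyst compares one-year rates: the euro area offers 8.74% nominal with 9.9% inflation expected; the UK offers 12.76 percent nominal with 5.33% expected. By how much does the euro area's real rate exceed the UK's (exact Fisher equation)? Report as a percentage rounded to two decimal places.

-8.11%

The euro area: (1 + 0.0874)/(1 + 0.0990) − 1 = -1.0555%
The UK: (1 + 0.1276)/(1 + 0.0533) − 1 = 7.0540%
Differential = -1.0555% − 7.0540% = -8.1095% → -8.11%.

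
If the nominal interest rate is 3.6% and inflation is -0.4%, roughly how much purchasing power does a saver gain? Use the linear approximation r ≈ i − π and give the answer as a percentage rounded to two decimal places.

r ≈ i − π = 3.6% − (-0.4%) = 4.00%.

4.00%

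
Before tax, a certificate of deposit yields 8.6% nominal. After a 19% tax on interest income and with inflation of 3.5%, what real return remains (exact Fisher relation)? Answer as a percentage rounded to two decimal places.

3.35%

After-tax nominal return = 8.6% × (1 − 0.19) = 6.9660%.
1 + r = 1.06966 / 1.03500 = 1.033488
After-tax real rate = 1.033488 − 1 → 3.35%.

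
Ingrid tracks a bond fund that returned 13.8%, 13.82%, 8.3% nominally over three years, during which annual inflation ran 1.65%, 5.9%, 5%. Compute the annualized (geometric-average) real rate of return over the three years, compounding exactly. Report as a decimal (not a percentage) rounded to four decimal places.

0.0746

Compound the nominal returns: 1.1380 × 1.1382 × 1.0830 = 1.40277914.
Compound inflation: 1.0165 × 1.0590 × 1.0500 = 1.13029718.
Deflate: 1.40277914 / 1.13029718 = 1.24107109.
Annualized real rate = 1.24107109^(1/3) − 1 = 7.4646% → 0.0746.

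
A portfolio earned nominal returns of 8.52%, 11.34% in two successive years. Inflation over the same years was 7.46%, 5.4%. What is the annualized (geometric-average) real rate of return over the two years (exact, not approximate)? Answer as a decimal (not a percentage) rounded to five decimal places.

Nominal growth factor = 1.0852 × 1.1134 = 1.20826168
Price-level growth factor = 1.0746 × 1.0540 = 1.13262840
Real growth factor = 1.20826168 / 1.13262840 = 1.06677678
Annualized real rate = 1.06677678^(1/2) − 1 = 3.2849% → 0.03285.

0.03285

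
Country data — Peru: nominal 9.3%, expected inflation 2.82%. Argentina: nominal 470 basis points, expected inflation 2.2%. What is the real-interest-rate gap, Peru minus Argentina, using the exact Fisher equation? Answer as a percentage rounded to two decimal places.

Peru: (1 + 0.0930)/(1 + 0.0282) − 1 = 6.3023%
Argentina: (1 + 0.0470)/(1 + 0.0220) − 1 = 2.4462%
Differential = 6.3023% − 2.4462% = 3.8561% → 3.86%.

3.86%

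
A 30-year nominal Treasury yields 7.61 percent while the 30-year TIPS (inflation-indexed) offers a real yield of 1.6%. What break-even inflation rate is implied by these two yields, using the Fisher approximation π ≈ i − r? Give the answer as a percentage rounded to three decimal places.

π ≈ i − r = 7.61% − 1.6% → 6.010%.

6.010%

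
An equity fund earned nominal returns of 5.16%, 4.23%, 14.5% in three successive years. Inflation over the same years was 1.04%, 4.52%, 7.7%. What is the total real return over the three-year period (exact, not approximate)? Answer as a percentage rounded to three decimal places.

Compound the nominal returns: 1.0516 × 1.0423 × 1.1450 = 1.255015.
Compound inflation: 1.0104 × 1.0452 × 1.0770 = 1.137387.
Deflate: 1.255015 / 1.137387 = 1.103419.
Total real return = 1.103419 − 1 → 10.342%.

10.342%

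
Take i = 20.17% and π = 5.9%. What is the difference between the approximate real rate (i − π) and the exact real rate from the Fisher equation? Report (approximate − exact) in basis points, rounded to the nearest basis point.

Approximate: r ≈ 20.170% − 5.900% = 14.2700%
Exact: (1 + 0.2017)/(1 + 0.0590) − 1 = 13.47498%
Error = 14.2700% − 13.47498% = 0.79502% → 80 basis points.

80 basis points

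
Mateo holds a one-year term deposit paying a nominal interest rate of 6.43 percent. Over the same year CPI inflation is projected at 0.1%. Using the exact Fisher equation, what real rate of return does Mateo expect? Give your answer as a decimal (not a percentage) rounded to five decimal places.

By the Fisher equation, 1 + r = (1 + i)/(1 + π).
1 + r = 1.06430 / 1.00100 = 1.063237
r = 1.063237 − 1 = 6.3237%, i.e. 0.06324.

0.06324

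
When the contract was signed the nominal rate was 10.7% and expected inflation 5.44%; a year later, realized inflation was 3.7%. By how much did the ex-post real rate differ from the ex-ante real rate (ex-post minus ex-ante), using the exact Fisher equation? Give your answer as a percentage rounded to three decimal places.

1.762%

Ex-ante: (1 + 0.1070)/(1 + 0.0544) − 1 = 4.9886%
Ex-post: (1 + 0.1070)/(1 + 0.0370) − 1 = 6.7502%
Difference (ex-post − ex-ante) = 1.7616% → 1.762%.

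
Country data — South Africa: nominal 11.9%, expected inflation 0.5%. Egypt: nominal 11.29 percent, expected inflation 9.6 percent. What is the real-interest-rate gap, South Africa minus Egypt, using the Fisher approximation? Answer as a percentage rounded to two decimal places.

9.71%

South Africa: 11.9% − 0.5% = 11.400%
Egypt: 11.29% − 9.6% = 1.690%
Differential = 9.710% → 9.71%.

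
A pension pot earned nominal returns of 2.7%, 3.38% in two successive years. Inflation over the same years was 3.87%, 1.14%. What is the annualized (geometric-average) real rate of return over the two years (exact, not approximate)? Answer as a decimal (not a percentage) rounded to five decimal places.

0.00530

Compound the nominal returns: 1.0270 × 1.0338 = 1.06171260.
Compound inflation: 1.0387 × 1.0114 = 1.05054118.
Deflate: 1.06171260 / 1.05054118 = 1.01063397.
Annualized real rate = 1.01063397^(1/2) − 1 = 0.5303% → 0.00530.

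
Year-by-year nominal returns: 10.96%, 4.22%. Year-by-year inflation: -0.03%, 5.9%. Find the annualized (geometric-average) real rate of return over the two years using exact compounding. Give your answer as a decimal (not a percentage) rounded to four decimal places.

0.0451

Compound the nominal returns: 1.1096 × 1.0422 = 1.15642512.
Compound inflation: 0.9997 × 1.0590 = 1.05868230.
Deflate: 1.15642512 / 1.05868230 = 1.09232498.
Annualized real rate = 1.09232498^(1/2) − 1 = 4.5144% → 0.0451.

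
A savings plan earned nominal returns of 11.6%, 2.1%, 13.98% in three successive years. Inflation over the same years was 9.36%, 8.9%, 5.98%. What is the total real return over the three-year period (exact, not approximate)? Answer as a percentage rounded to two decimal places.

Compound the nominal returns: 1.1160 × 1.0210 × 1.1398 = 1.298729.
Compound inflation: 1.0936 × 1.0890 × 1.0598 = 1.262148.
Deflate: 1.298729 / 1.262148 = 1.028983.
Total real return = 1.028983 − 1 → 2.90%.

2.90%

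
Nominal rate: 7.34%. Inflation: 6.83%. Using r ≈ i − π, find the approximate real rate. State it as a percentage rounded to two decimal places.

r ≈ i − π = 7.34% − 6.83% = 0.51%.

0.51%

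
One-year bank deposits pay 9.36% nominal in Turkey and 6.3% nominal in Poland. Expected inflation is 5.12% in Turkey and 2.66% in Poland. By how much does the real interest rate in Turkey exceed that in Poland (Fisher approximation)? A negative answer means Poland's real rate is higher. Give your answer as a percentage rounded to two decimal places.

Turkey: 9.36% − 5.12% = 4.240%
Poland: 6.3% − 2.66% = 3.640%
Differential = 0.600% → 0.60%.

0.60%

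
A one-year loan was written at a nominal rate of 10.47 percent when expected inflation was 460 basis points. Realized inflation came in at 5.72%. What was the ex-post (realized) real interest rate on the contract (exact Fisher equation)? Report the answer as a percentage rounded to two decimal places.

4.49%

Ex-post: (1 + 0.1047)/(1 + 0.0572) − 1 = 4.4930%
So the realized real rate is 4.49%.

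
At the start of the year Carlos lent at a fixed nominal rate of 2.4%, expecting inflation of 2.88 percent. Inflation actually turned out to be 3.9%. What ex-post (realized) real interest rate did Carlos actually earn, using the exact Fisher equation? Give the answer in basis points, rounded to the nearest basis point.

Ex-post: (1 + 0.0240)/(1 + 0.0390) − 1 = -1.4437%
So the realized real rate is -144 basis points.

-144 basis points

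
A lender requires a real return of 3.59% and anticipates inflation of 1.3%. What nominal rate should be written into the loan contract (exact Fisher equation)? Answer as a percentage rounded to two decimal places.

(1 + i) = (1 + r)(1 + π) = 1.03590 × 1.01300 = 1.0493667
i = 1.0493667 − 1, so the required nominal rate is 4.94%.

4.94%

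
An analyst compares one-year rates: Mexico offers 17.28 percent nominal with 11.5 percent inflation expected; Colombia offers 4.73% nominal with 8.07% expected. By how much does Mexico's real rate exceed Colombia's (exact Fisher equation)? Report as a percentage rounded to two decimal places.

Mexico: (1 + 0.1728)/(1 + 0.1150) − 1 = 5.1839%
Colombia: (1 + 0.0473)/(1 + 0.0807) − 1 = -3.0906%
Differential = 5.1839% − (-3.0906%) = 8.2744% → 8.27%.

8.27%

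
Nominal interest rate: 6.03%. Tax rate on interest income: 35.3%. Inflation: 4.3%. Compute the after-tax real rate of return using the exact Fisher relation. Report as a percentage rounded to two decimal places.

After-tax nominal return = 6.03% × (1 − 0.353) = 3.90141%.
1 + r = 1.0390141 / 1.04300 = 0.996178
After-tax real rate = 0.996178 − 1 → -0.38%.

-0.38%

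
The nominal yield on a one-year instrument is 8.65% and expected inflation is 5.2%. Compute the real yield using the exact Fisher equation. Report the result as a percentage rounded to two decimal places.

By the Fisher identity, 1 + r = (1 + i)/(1 + π).
1 + r = 1.08650 / 1.05200 = 1.032795
r = 1.032795 − 1 = 3.2795%, i.e. 3.28%.

3.28%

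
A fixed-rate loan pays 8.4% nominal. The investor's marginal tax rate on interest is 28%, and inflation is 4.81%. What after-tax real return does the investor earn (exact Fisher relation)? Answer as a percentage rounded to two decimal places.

After-tax nominal return = 8.4% × (1 − 0.28) = 6.0480%.
1 + r = 1.06048 / 1.04810 = 1.011812
After-tax real rate = 1.011812 − 1 → 1.18%.

1.18%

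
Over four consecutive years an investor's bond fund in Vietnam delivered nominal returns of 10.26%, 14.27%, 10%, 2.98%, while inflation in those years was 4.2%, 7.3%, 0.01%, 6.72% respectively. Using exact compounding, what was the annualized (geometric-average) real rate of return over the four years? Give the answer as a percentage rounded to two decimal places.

4.58%

Nominal growth factor = 1.1026 × 1.1427 × 1.1000 × 1.0298 = 1.42723599
Price-level growth factor = 1.0420 × 1.0730 × 1.0001 × 1.0672 = 1.19331936
Real growth factor = 1.42723599 / 1.19331936 = 1.19602182
Annualized real rate = 1.19602182^(1/4) − 1 = 4.5767% → 4.58%.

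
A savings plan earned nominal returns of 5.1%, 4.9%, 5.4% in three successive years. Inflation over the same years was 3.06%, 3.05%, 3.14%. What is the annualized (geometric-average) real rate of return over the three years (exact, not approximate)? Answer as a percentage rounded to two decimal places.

1.99%

Compound the nominal returns: 1.0510 × 1.0490 × 1.0540 = 1.16203395.
Compound inflation: 1.0306 × 1.0305 × 1.0314 = 1.09538115.
Deflate: 1.16203395 / 1.09538115 = 1.06084896.
Annualized real rate = 1.06084896^(1/3) − 1 = 1.9885% → 1.99%.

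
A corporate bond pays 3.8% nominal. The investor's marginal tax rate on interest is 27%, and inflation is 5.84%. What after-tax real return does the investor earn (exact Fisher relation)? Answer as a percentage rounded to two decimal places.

After-tax nominal return = 3.8% × (1 − 0.27) = 2.7740%.
1 + r = 1.02774 / 1.05840 = 0.971032
After-tax real rate = 0.971032 − 1 → -2.90%.

-2.90%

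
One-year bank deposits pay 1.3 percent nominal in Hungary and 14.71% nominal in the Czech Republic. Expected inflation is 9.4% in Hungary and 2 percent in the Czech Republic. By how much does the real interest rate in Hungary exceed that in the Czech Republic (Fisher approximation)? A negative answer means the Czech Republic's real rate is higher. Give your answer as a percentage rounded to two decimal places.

-20.81%

Hungary: 1.3% − 9.4% = -8.100%
The Czech Republic: 14.71% − 2% = 12.710%
Differential = -20.810% → -20.81%.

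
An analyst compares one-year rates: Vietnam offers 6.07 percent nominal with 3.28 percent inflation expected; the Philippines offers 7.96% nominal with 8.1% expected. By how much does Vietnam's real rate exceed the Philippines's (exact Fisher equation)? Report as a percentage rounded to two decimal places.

2.83%

Vietnam: (1 + 0.0607)/(1 + 0.0328) − 1 = 2.7014%
The Philippines: (1 + 0.0796)/(1 + 0.0810) − 1 = -0.1295%
Differential = 2.7014% − (-0.1295%) = 2.8309% → 2.83%.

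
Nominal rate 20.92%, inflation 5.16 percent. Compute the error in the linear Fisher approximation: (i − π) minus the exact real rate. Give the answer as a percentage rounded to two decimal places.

0.77%

Approximate: r ≈ 20.920% − 5.160% = 15.7600%
Exact: (1 + 0.2092)/(1 + 0.0516) − 1 = 14.9867%
Error = 15.7600% − 14.9867% = 0.7733% → 0.77%.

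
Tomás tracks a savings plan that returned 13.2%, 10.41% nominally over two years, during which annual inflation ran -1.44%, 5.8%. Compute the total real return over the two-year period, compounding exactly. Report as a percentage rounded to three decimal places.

19.858%

Nominal growth factor = 1.1320 × 1.1041 = 1.249841
Price-level growth factor = 0.9856 × 1.0580 = 1.042765
Real growth factor = 1.249841 / 1.042765 = 1.198584
Total real return = 1.198584 − 1 → 19.858%.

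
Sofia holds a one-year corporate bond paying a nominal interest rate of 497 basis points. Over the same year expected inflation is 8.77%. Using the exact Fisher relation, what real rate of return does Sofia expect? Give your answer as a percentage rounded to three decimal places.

1 + r = 1.04970 / 1.08770 = 0.965064
r = 0.965064 − 1 = -3.4936%, i.e. -3.494%.

-3.494%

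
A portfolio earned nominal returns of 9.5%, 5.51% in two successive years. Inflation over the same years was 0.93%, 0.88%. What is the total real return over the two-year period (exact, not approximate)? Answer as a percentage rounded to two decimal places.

Nominal growth factor = 1.0950 × 1.0551 = 1.155335
Price-level growth factor = 1.0093 × 1.0088 = 1.018182
Real growth factor = 1.155335 / 1.018182 = 1.134704
Total real return = 1.134704 − 1 → 13.47%.

13.47%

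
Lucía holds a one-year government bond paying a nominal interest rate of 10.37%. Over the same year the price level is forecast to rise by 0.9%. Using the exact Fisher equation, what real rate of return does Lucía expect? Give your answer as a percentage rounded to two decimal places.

9.39%

By the Fisher equation, 1 + r = (1 + i)/(1 + π).
1 + r = 1.10370 / 1.00900 = 1.093855
r = 1.093855 − 1 = 9.3855%, i.e. 9.39%.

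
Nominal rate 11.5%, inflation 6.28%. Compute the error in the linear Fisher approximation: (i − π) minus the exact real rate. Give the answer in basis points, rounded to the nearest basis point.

31 basis points

Approximate: r ≈ 11.500% − 6.280% = 5.2200%
Exact: (1 + 0.1150)/(1 + 0.0628) − 1 = 4.9116%
Error = 5.2200% − 4.9116% = 0.3084% → 31 basis points.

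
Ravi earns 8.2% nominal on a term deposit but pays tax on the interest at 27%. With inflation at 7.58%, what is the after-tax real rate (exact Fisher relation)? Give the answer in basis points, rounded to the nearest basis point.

-148 basis points

After-tax nominal return = 8.2% × (1 − 0.27) = 5.9860%.
1 + r = 1.05986 / 1.07580 = 0.985183
After-tax real rate = 0.985183 − 1 → -148 basis points.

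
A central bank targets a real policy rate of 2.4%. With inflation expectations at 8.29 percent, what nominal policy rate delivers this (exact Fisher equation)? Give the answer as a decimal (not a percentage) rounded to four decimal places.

0.1089

(1 + i) = (1 + r)(1 + π) = 1.02400 × 1.08290 = 1.1088896
i = 1.1088896 − 1, so the required nominal rate is 0.1089.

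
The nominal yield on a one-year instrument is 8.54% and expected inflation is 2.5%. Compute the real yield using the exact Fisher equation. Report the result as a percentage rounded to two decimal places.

By the Fisher relation, 1 + r = (1 + i)/(1 + π).
1 + r = 1.08540 / 1.02500 = 1.058927
r = 1.058927 − 1 = 5.8927%, i.e. 5.89%.

5.89%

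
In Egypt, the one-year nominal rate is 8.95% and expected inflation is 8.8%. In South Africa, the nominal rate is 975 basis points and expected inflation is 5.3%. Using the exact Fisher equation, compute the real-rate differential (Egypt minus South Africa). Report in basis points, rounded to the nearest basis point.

Egypt: (1 + 0.0895)/(1 + 0.0880) − 1 = 0.1379%
South Africa: (1 + 0.0975)/(1 + 0.0530) − 1 = 4.2260%
Differential = 0.1379% − 4.2260% = -4.0882% → -409 basis points.

-409 basis points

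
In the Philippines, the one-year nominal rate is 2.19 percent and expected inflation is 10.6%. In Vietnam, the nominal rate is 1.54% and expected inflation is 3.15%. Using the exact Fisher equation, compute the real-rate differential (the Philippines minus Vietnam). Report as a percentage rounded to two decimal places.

The Philippines: (1 + 0.0219)/(1 + 0.1060) − 1 = -7.6040%
Vietnam: (1 + 0.0154)/(1 + 0.0315) − 1 = -1.5608%
Differential = -7.6040% − (-1.5608%) = -6.0431% → -6.04%.

-6.04%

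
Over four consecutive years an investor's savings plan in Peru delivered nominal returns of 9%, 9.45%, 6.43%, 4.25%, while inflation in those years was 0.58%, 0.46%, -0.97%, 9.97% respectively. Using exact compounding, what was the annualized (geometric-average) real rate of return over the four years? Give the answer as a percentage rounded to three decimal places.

Compound the nominal returns: 1.0900 × 1.0945 × 1.0643 × 1.0425 = 1.32367812.
Compound inflation: 1.0058 × 1.0046 × 0.9903 × 1.0997 = 1.10038791.
Deflate: 1.32367812 / 1.10038791 = 1.20291954.
Annualized real rate = 1.20291954^(1/4) − 1 = 4.7271% → 4.727%.

4.727%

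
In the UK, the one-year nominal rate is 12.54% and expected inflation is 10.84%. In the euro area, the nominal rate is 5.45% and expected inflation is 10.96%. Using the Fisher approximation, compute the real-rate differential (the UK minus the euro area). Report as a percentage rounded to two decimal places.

The UK: 12.54% − 10.84% = 1.700%
The euro area: 5.45% − 10.96% = -5.510%
Differential = 7.210% → 7.21%.

7.21%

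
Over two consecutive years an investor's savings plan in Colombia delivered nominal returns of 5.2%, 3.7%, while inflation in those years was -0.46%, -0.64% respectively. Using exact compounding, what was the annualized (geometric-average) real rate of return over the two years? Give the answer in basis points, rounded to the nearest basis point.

502 basis points

Nominal growth factor = 1.0520 × 1.0370 = 1.090924000
Price-level growth factor = 0.9954 × 0.9936 = 0.989029440
Real growth factor = 1.090924000 / 0.989029440 = 1.103024800
Annualized real rate = 1.103024800^(1/2) − 1 = 5.02499% → 502 basis points.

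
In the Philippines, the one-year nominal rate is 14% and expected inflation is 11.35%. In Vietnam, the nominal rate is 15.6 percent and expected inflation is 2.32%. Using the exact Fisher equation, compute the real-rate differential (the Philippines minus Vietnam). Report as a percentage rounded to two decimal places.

-10.60%

The Philippines: (1 + 0.1400)/(1 + 0.1135) − 1 = 2.3799%
Vietnam: (1 + 0.1560)/(1 + 0.0232) − 1 = 12.9789%
Differential = 2.3799% − 12.9789% = -10.5990% → -10.60%.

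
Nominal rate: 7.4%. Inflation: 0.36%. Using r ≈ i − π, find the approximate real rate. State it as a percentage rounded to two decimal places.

r ≈ i − π = 7.4% − 0.36% = 7.04%.

7.04%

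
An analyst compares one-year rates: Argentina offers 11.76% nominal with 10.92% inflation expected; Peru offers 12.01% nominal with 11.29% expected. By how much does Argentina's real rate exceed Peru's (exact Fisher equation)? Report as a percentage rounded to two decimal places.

0.11%

Argentina: (1 + 0.1176)/(1 + 0.1092) − 1 = 0.7573%
Peru: (1 + 0.1201)/(1 + 0.1129) − 1 = 0.6470%
Differential = 0.7573% − 0.6470% = 0.1103% → 0.11%.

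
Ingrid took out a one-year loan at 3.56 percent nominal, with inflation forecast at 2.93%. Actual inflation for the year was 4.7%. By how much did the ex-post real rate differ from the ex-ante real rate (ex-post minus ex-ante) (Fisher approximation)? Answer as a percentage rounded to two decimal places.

Ex-ante: 3.56% − 2.93% = 0.630%
Ex-post: 3.56% − 4.7% = -1.140%
Difference (ex-post − ex-ante) = -1.7700% → -1.77%.

-1.77%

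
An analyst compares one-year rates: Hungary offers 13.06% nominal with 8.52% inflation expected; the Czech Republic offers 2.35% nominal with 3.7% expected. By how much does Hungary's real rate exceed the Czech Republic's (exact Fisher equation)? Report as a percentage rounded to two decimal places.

5.49%

Hungary: (1 + 0.1306)/(1 + 0.0852) − 1 = 4.1836%
The Czech Republic: (1 + 0.0235)/(1 + 0.0370) − 1 = -1.3018%
Differential = 4.1836% − (-1.3018%) = 5.4854% → 5.49%.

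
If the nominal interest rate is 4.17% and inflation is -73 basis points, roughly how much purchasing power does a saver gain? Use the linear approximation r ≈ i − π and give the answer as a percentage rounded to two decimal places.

4.90%

r ≈ i − π = 4.17% − (-0.73%) = 4.90%.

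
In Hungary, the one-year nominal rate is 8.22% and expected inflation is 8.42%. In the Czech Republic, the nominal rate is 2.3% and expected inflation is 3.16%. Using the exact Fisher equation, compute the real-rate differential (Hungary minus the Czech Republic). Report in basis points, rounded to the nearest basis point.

Hungary: (1 + 0.0822)/(1 + 0.0842) − 1 = -0.1845%
The Czech Republic: (1 + 0.0230)/(1 + 0.0316) − 1 = -0.8337%
Differential = -0.1845% − (-0.8337%) = 0.6492% → 65 basis points.

65 basis points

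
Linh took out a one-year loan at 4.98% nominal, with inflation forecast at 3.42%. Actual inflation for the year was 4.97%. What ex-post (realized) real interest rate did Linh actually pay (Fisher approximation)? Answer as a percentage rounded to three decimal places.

Ex-post: 4.98% − 4.97% = 0.010%
So the realized real rate is 0.010%.

0.010%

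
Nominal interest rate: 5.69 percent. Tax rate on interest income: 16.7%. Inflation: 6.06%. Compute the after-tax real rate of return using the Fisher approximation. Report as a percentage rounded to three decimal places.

After-tax nominal return = 5.69% × (1 − 0.167) = 4.73977%.
r ≈ 4.73977% − 6.06% → -1.320%.

-1.320%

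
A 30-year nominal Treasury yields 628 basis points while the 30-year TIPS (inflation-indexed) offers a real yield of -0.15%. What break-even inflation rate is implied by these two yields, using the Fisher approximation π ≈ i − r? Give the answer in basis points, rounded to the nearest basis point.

π ≈ i − r = 6.28% − (-0.15%) → 643 basis points.

643 basis points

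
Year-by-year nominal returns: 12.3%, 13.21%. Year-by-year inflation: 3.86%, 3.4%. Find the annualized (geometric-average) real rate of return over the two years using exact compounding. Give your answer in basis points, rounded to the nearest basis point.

Compound the nominal returns: 1.1230 × 1.1321 = 1.27134830.
Compound inflation: 1.0386 × 1.0340 = 1.07391240.
Deflate: 1.27134830 / 1.07391240 = 1.18384730.
Annualized real rate = 1.18384730^(1/2) − 1 = 8.8047% → 880 basis points.

880 basis points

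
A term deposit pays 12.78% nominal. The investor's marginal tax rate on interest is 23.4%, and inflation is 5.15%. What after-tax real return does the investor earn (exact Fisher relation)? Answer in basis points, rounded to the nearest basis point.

441 basis points

After-tax nominal return = 12.78% × (1 − 0.234) = 9.78948%.
1 + r = 1.0978948 / 1.05150 = 1.044122
After-tax real rate = 1.044122 − 1 → 441 basis points.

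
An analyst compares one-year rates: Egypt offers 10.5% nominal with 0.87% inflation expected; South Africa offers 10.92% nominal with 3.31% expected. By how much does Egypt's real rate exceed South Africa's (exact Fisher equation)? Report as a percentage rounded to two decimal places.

2.18%

Egypt: (1 + 0.1050)/(1 + 0.0087) − 1 = 9.5469%
South Africa: (1 + 0.1092)/(1 + 0.0331) − 1 = 7.3662%
Differential = 9.5469% − 7.3662% = 2.1808% → 2.18%.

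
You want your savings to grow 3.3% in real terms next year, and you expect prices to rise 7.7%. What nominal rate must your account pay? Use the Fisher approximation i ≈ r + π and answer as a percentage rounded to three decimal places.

i ≈ r + π = 3.3% + 7.7% = 11.000%.

11.000%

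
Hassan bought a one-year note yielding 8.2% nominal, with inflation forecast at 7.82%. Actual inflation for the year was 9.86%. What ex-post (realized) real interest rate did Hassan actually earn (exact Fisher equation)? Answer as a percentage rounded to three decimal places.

-1.511%

Ex-post: (1 + 0.0820)/(1 + 0.0986) − 1 = -1.5110%
So the realized real rate is -1.511%.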